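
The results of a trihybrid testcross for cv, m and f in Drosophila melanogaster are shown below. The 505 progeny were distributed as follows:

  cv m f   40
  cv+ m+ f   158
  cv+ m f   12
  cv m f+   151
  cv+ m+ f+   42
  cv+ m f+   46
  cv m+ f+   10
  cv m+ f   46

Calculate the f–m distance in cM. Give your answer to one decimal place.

The two most frequent reciprocal classes, cv m f+ and cv+ m+ f, are the parental types, so the F1 was cv m f+ / cv+ m+ f.
The two rarest classes, cv m+ f+ and cv+ m f, are the double crossovers. Comparing them with the parentals, only the m allele has switched, so m is the middle locus and the order is cv – m – f.
Crossovers in the m–f interval produce the single-crossover classes cv m f and cv+ m+ f+ (40 + 42 = 82) plus the double crossovers (22).
RF(m–f) = (82 + 22) / 505 = 104/505 = 0.2059 → 20.6 cM.

20.6 cM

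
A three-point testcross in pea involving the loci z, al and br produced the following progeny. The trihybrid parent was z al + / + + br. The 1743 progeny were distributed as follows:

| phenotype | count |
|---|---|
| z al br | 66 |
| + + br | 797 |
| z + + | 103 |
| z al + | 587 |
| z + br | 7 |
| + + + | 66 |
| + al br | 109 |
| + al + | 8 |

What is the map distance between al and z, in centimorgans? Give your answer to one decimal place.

13.0 centimorgans

The two rarest classes, + al + and z + br, are the double crossovers. Comparing them with the parentals, only the z allele has switched, so z is the middle locus and the order is br – z – al.
Crossovers in the z–al interval produce the single-crossover classes z + + and + al br (103 + 109 = 212) plus the double crossovers (15).
RF(z–al) = (212 + 15) / 1743 = 227/1743 = 0.1302 → 13.0 centimorgans.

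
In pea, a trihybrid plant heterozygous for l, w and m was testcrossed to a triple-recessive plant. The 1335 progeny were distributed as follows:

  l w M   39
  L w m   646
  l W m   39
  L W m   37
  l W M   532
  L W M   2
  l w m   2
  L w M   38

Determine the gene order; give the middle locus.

l

The two most frequent reciprocal classes, L w m and l W M, are the parental types, so the F1 was L w m / l W M.
The two rarest classes, l w m and L W M, are the double crossovers. Comparing them with the parentals, only the l allele has switched, so l is the middle locus and the order is m – l – w.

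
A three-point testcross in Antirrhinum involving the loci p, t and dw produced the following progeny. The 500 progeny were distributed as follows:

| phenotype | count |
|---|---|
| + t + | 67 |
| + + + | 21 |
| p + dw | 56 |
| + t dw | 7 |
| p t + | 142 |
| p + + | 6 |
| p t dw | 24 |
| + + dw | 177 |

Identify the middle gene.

t

The two most frequent reciprocal classes, p t + and + + dw, are the parental types, so the F1 was p t + / + + dw.
The two rarest classes, p + + and + t dw, are the double crossovers. Comparing them with the parentals, only the t allele has switched, so t is the middle locus and the order is dw – t – p.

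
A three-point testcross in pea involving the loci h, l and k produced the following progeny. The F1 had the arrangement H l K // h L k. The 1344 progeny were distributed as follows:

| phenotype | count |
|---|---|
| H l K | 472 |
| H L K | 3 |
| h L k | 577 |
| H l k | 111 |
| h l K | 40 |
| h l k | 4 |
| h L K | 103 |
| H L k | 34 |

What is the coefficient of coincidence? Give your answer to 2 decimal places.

The two rarest classes, H L K and h l k, are the double crossovers. Comparing them with the parentals, only the l allele has switched, so l is the middle locus and the order is h – l – k.
h–l: (74 + 7)/1344 = 0.0603; l–k: (214 + 7)/1344 = 0.1644.
Expected DCO frequency = 0.0603 × 0.1644 ≈ 0.00991; observed = 7/1344 ≈ 0.00521.
Coefficient of coincidence = 0.00521/0.00991 ≈ 0.53.

0.53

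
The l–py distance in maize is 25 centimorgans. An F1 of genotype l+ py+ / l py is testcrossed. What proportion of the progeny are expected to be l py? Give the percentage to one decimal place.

A map distance of 25 centimorgans corresponds to a recombination frequency of 0.250.
The F1 is l+ py+ / l py, so l py is a parental gamete class with expected frequency (1 − r)/2 = 0.750/2 = 0.3750.
That is 0.3750 = 37.5% of the progeny.

37.5%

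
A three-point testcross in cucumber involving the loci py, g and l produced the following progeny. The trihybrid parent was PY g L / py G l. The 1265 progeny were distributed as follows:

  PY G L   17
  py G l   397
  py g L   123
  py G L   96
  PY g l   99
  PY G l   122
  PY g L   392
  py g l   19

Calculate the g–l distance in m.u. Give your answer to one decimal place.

18.3 m.u.

The two rarest classes, PY G L and py g l, are the double crossovers. Comparing them with the parentals, only the g allele has switched, so g is the middle locus and the order is py – g – l.
Crossovers in the g–l interval produce the single-crossover classes PY g l and py G L (99 + 96 = 195) plus the double crossovers (36).
RF(g–l) = (195 + 36) / 1265 = 231/1265 = 0.1826 → 18.3 m.u.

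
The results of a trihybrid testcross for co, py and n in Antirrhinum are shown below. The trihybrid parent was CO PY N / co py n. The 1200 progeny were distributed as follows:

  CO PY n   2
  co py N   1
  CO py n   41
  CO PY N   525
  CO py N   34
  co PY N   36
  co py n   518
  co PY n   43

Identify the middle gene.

n

The two rarest classes, CO PY n and co py N, are the double crossovers. Comparing them with the parentals, only the n allele has switched, so n is the middle locus and the order is co – n – py.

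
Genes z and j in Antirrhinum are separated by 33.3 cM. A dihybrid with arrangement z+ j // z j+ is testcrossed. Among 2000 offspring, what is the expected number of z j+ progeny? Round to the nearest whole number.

667

A map distance of 33.3 cM corresponds to a recombination frequency of 0.333.
The F1 is z+ j / z j+, so z j+ is a parental gamete class with expected frequency (1 − r)/2 = 0.667/2 = 0.3335.
Expected number = 0.3335 × 2000 = 667.00 ≈ 667.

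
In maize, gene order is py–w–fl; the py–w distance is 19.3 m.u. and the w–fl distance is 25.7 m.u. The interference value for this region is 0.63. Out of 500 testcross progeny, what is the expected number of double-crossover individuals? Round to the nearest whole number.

Map distances give recombination frequencies of 0.193 and 0.257 for the two intervals.
With interference 0.63 (so coincidence = 0.37), expected double-crossover frequency = 0.193 × 0.257 × 0.37 = 0.01835.
Expected number = 0.01835 × 500 = 9.18 ≈ 9.

9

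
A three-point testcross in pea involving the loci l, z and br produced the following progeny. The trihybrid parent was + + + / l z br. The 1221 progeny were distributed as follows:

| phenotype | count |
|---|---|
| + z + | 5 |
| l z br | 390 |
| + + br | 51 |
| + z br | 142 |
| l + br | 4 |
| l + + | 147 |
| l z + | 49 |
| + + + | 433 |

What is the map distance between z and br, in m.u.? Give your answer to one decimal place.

The two rarest classes, + z + and l + br, are the double crossovers. Comparing them with the parentals, only the z allele has switched, so z is the middle locus and the order is l – z – br.
Crossovers in the z–br interval produce the single-crossover classes + + br and l z + (51 + 49 = 100) plus the double crossovers (9).
RF(z–br) = (100 + 9) / 1221 = 109/1221 = 0.0893 → 8.9 m.u.

8.9 m.u.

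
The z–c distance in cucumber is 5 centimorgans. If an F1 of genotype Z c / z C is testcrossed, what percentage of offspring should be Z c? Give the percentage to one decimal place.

47.5%

A map distance of 5 centimorgans corresponds to a recombination frequency of 0.050.
The F1 is Z c / z C, so Z c is a parental gamete class with expected frequency (1 − r)/2 = 0.950/2 = 0.4750.
That is 0.4750 = 47.5% of the progeny.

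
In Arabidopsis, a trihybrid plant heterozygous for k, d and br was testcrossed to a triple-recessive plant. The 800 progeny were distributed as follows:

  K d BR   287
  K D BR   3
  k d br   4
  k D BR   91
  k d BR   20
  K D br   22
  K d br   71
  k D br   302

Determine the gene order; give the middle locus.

d

The two most frequent reciprocal classes, K d BR and k D br, are the parental types, so the F1 was K d BR / k D br.
The two rarest classes, K D BR and k d br, are the double crossovers. Comparing them with the parentals, only the d allele has switched, so d is the middle locus and the order is br – d – k.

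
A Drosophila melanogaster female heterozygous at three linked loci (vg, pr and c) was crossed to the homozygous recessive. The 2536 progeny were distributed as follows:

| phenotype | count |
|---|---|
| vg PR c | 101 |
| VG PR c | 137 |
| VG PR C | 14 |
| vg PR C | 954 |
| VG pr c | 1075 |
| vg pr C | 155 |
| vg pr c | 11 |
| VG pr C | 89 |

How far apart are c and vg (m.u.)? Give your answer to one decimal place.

The two most frequent reciprocal classes, VG pr c and vg PR C, are the parental types, so the F1 was VG pr c / vg PR C.
The two rarest classes, vg pr c and VG PR C, are the double crossovers. Comparing them with the parentals, only the vg allele has switched, so vg is the middle locus and the order is c – vg – pr.
Crossovers in the c–vg interval produce the single-crossover classes VG pr C and vg PR c (89 + 101 = 190) plus the double crossovers (25).
RF(c–vg) = (190 + 25) / 2536 = 215/2536 = 0.0848 → 8.5 m.u.

8.5 m.u.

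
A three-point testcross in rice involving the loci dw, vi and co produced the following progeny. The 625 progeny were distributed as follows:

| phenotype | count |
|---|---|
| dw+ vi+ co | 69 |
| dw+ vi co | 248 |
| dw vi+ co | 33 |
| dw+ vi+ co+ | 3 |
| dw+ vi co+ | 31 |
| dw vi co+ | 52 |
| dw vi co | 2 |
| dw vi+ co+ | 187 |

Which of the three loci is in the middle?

The two most frequent reciprocal classes, dw+ vi co and dw vi+ co+, are the parental types, so the F1 was dw+ vi co / dw vi+ co+.
The two rarest classes, dw vi co and dw+ vi+ co+, are the double crossovers. Comparing them with the parentals, only the dw allele has switched, so dw is the middle locus and the order is co – dw – vi.

dw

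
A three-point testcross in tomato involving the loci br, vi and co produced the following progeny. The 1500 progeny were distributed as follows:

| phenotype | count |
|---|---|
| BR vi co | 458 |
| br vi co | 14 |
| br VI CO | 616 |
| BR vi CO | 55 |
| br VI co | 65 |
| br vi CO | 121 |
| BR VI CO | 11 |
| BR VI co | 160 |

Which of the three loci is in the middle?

br

The two most frequent reciprocal classes, BR vi co and br VI CO, are the parental types, so the F1 was BR vi co / br VI CO.
The two rarest classes, br vi co and BR VI CO, are the double crossovers. Comparing them with the parentals, only the br allele has switched, so br is the middle locus and the order is vi – br – co.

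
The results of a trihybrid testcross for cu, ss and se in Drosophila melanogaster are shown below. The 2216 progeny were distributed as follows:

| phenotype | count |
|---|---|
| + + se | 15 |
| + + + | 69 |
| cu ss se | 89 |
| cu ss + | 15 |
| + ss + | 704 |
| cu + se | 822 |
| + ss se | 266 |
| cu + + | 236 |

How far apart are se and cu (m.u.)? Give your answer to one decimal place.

24.0 m.u.

The two most frequent reciprocal classes, + ss + and cu + se, are the parental types, so the F1 was + ss + / cu + se.
The two rarest classes, cu ss + and + + se, are the double crossovers. Comparing them with the parentals, only the cu allele has switched, so cu is the middle locus and the order is se – cu – ss.
Crossovers in the se–cu interval produce the single-crossover classes + ss se and cu + + (266 + 236 = 502) plus the double crossovers (30).
RF(se–cu) = (502 + 30) / 2216 = 532/2216 = 0.2401 → 24.0 m.u.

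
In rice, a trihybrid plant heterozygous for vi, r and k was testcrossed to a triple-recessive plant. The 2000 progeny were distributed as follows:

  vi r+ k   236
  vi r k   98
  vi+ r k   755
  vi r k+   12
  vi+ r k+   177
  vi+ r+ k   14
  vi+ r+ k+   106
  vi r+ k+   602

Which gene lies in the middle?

r

The two most frequent reciprocal classes, vi+ r k and vi r+ k+, are the parental types, so the F1 was vi+ r k / vi r+ k+.
The two rarest classes, vi+ r+ k and vi r k+, are the double crossovers. Comparing them with the parentals, only the r allele has switched, so r is the middle locus and the order is vi – r – k.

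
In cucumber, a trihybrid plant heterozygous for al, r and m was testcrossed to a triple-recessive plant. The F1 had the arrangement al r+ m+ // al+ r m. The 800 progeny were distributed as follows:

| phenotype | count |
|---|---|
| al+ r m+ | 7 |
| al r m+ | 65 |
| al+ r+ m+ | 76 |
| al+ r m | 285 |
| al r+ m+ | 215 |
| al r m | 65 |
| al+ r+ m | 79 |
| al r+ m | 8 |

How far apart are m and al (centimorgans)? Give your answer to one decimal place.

The two rarest classes, al r+ m and al+ r m+, are the double crossovers. Comparing them with the parentals, only the m allele has switched, so m is the middle locus and the order is al – m – r.
Crossovers in the al–m interval produce the single-crossover classes al+ r+ m+ and al r m (76 + 65 = 141) plus the double crossovers (15).
RF(al–m) = (141 + 15) / 800 = 156/800 = 0.1950 → 19.5 centimorgans.

19.5 centimorgans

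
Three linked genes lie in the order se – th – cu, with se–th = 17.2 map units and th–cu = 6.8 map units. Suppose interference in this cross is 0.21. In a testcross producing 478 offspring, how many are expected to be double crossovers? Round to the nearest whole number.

4

Map distances give recombination frequencies of 0.172 and 0.068 for the two intervals.
With interference 0.21 (so coincidence = 0.79), expected double-crossover frequency = 0.172 × 0.068 × 0.79 = 0.00924.
Expected number = 0.00924 × 478 = 4.42 ≈ 4.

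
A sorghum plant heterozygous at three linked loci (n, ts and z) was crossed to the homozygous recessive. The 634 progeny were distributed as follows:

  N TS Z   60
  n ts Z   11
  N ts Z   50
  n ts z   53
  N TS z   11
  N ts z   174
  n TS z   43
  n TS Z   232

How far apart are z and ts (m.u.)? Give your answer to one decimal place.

The two most frequent reciprocal classes, N ts z and n TS Z, are the parental types, so the F1 was N ts z / n TS Z.
The two rarest classes, N TS z and n ts Z, are the double crossovers. Comparing them with the parentals, only the ts allele has switched, so ts is the middle locus and the order is n – ts – z.
Crossovers in the ts–z interval produce the single-crossover classes N ts Z and n TS z (50 + 43 = 93) plus the double crossovers (22).
RF(ts–z) = (93 + 22) / 634 = 115/634 = 0.1814 → 18.1 m.u.

18.1 m.u.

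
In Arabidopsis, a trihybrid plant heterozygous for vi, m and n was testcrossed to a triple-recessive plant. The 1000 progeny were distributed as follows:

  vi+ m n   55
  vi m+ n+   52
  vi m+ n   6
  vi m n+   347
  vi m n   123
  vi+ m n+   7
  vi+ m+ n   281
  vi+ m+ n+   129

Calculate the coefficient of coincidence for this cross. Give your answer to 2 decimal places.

The two most frequent reciprocal classes, vi+ m+ n and vi m n+, are the parental types, so the F1 was vi+ m+ n / vi m n+.
The two rarest classes, vi m+ n and vi+ m n+, are the double crossovers. Comparing them with the parentals, only the vi allele has switched, so vi is the middle locus and the order is n – vi – m.
n–vi: (252 + 13)/1000 = 0.2650; vi–m: (107 + 13)/1000 = 0.1200.
Expected DCO frequency = 0.2650 × 0.1200 ≈ 0.03180; observed = 13/1000 ≈ 0.01300.
Coefficient of coincidence = 0.01300/0.03180 ≈ 0.41.

0.41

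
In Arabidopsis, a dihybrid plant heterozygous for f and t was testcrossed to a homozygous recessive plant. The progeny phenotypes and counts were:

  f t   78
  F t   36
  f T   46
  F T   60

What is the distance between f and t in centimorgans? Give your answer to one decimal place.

The two most frequent classes, F T (60) and f t (78), are the parental types, so the F1 was F T / f t.
The recombinant classes are F t and f T: 36 + 46 = 82.
Recombination frequency = 82/220 = 0.3727 ≈ 37.3%, i.e. 37.3 centimorgans.

37.3 centimorgans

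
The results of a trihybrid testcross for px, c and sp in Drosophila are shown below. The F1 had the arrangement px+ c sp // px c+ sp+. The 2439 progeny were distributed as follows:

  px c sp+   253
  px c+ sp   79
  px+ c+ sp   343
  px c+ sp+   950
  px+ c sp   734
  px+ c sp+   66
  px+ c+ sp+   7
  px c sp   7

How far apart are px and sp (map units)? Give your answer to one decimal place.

6.5 map units

The two rarest classes, px c sp and px+ c+ sp+, are the double crossovers. Comparing them with the parentals, only the px allele has switched, so px is the middle locus and the order is sp – px – c.
Crossovers in the sp–px interval produce the single-crossover classes px+ c sp+ and px c+ sp (66 + 79 = 145) plus the double crossovers (14).
RF(sp–px) = (145 + 14) / 2439 = 159/2439 = 0.0652 → 6.5 map units.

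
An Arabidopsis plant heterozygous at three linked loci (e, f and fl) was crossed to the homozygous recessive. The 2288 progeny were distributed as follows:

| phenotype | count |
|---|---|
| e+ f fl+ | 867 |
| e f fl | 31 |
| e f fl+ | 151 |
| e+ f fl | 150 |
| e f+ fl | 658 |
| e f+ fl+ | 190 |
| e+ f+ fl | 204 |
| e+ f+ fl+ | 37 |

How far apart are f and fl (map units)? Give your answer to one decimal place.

17.8 map units

The two most frequent reciprocal classes, e f+ fl and e+ f fl+, are the parental types, so the F1 was e f+ fl / e+ f fl+.
The two rarest classes, e f fl and e+ f+ fl+, are the double crossovers. Comparing them with the parentals, only the f allele has switched, so f is the middle locus and the order is fl – f – e.
Crossovers in the fl–f interval produce the single-crossover classes e f+ fl+ and e+ f fl (190 + 150 = 340) plus the double crossovers (68).
RF(fl–f) = (340 + 68) / 2288 = 408/2288 = 0.1783 → 17.8 map units.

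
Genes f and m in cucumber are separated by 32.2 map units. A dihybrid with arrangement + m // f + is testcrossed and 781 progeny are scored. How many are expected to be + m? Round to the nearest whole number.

A map distance of 32.2 map units corresponds to a recombination frequency of 0.322.
The F1 is + m / f +, so + m is a parental gamete class with expected frequency (1 − r)/2 = 0.678/2 = 0.3390.
Expected number = 0.3390 × 781 = 264.76 ≈ 265.

265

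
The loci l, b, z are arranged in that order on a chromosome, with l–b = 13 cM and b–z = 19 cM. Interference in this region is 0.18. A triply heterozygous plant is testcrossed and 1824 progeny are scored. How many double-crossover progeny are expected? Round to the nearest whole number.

37

Map distances give recombination frequencies of 0.130 and 0.190 for the two intervals.
With interference 0.18 (so coincidence = 0.82), expected double-crossover frequency = 0.130 × 0.190 × 0.82 = 0.02025.
Expected number = 0.02025 × 1824 = 36.94 ≈ 37.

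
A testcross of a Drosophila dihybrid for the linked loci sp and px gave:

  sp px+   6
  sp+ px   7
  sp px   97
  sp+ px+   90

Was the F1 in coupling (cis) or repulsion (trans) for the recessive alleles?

The two most frequent classes are sp+ px+ (90) and sp px (97); these are the parental (non-recombinant) types.
So the F1 carried sp+ px+ on one chromosome and sp px on the other — the recessive alleles are on the same chromosome (cis / coupling).

cis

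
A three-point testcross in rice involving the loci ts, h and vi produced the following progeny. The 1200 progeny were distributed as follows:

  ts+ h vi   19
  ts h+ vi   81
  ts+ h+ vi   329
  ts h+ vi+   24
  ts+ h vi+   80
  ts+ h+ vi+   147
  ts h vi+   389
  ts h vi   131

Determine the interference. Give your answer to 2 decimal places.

The two most frequent reciprocal classes, ts+ h+ vi and ts h vi+, are the parental types, so the F1 was ts+ h+ vi / ts h vi+.
The two rarest classes, ts+ h vi and ts h+ vi+, are the double crossovers. Comparing them with the parentals, only the h allele has switched, so h is the middle locus and the order is ts – h – vi.
ts–h: (161 + 43)/1200 = 0.1700; h–vi: (278 + 43)/1200 = 0.2675.
Expected DCO frequency = 0.1700 × 0.2675 ≈ 0.04548; observed = 43/1200 ≈ 0.03583.
Coefficient of coincidence = 0.03583/0.04548 ≈ 0.79; interference = 1 − 0.79 = 0.21.

0.21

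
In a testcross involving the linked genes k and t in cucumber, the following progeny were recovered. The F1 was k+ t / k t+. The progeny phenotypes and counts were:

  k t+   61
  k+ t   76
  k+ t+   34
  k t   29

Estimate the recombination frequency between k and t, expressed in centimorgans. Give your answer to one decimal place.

The recombinant classes are k+ t+ and k t: 34 + 29 = 63.
Recombination frequency = 63/200 = 0.3150 ≈ 31.5%, i.e. 31.5 centimorgans.

31.5 centimorgans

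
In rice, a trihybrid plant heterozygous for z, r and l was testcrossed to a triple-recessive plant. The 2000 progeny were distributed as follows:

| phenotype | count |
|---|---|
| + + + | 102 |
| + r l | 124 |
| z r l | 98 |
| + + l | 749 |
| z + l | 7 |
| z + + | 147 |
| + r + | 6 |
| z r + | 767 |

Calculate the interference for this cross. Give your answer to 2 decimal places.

The two most frequent reciprocal classes, z r + and + + l, are the parental types, so the F1 was z r + / + + l.
The two rarest classes, + r + and z + l, are the double crossovers. Comparing them with the parentals, only the z allele has switched, so z is the middle locus and the order is r – z – l.
r–z: (271 + 13)/2000 = 0.1420; z–l: (200 + 13)/2000 = 0.1065.
Expected DCO frequency = 0.1420 × 0.1065 ≈ 0.01512; observed = 13/2000 ≈ 0.00650.
Coefficient of coincidence = 0.00650/0.01512 ≈ 0.43; interference = 1 − 0.43 = 0.57.

0.57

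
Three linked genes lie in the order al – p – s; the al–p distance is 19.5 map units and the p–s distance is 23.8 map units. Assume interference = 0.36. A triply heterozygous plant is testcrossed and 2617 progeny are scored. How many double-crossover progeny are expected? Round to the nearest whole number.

78

Map distances give recombination frequencies of 0.195 and 0.238 for the two intervals.
With interference 0.36 (so coincidence = 0.64), expected double-crossover frequency = 0.195 × 0.238 × 0.64 = 0.02970.
Expected number = 0.02970 × 2617 = 77.73 ≈ 78.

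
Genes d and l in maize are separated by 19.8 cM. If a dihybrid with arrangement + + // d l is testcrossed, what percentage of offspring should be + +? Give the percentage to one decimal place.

A map distance of 19.8 cM corresponds to a recombination frequency of 0.198.
The F1 is + + / d l, so + + is a parental gamete class with expected frequency (1 − r)/2 = 0.802/2 = 0.4010.
That is 0.4010 = 40.1% of the progeny.

40.1%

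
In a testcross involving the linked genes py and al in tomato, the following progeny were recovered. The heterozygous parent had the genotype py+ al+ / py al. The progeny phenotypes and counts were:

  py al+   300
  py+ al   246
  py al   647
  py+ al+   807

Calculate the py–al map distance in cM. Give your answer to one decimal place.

27.3 cM

The recombinant classes are py+ al and py al+: 246 + 300 = 546.
Recombination frequency = 546/2000 = 0.2730 ≈ 27.3%, i.e. 27.3 cM.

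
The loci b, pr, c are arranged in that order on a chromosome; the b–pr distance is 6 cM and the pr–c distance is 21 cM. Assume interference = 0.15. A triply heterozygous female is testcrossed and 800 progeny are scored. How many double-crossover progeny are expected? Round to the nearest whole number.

Map distances give recombination frequencies of 0.060 and 0.210 for the two intervals.
With interference 0.15 (so coincidence = 0.85), expected double-crossover frequency = 0.060 × 0.210 × 0.85 = 0.01071.
Expected number = 0.01071 × 800 = 8.57 ≈ 9.

9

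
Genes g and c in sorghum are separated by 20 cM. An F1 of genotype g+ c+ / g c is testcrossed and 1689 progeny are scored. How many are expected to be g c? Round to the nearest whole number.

A map distance of 20 cM corresponds to a recombination frequency of 0.200.
The F1 is g+ c+ / g c, so g c is a parental gamete class with expected frequency (1 − r)/2 = 0.800/2 = 0.4000.
Expected number = 0.4000 × 1689 = 675.60 ≈ 676.

676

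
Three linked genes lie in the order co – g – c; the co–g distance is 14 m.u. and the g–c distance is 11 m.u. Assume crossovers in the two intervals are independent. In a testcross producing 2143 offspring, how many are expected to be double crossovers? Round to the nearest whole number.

Map distances give recombination frequencies of 0.140 and 0.110 for the two intervals.
With no interference, expected double-crossover frequency = 0.140 × 0.110 = 0.01540.
Expected number = 0.01540 × 2143 = 33.00 ≈ 33.

33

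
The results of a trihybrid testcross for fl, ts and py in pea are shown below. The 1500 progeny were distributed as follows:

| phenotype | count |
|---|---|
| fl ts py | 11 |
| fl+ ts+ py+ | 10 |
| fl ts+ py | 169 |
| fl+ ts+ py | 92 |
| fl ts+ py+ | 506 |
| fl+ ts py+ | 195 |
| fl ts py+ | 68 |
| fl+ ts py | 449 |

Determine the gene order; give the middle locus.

fl

The two most frequent reciprocal classes, fl ts+ py+ and fl+ ts py, are the parental types, so the F1 was fl ts+ py+ / fl+ ts py.
The two rarest classes, fl+ ts+ py+ and fl ts py, are the double crossovers. Comparing them with the parentals, only the fl allele has switched, so fl is the middle locus and the order is ts – fl – py.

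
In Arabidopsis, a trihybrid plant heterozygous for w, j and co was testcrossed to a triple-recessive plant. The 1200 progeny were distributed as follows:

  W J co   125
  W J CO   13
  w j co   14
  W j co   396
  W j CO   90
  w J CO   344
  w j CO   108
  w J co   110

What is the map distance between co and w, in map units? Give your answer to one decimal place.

18.9 map units

The two most frequent reciprocal classes, w J CO and W j co, are the parental types, so the F1 was w J CO / W j co.
The two rarest classes, W J CO and w j co, are the double crossovers. Comparing them with the parentals, only the w allele has switched, so w is the middle locus and the order is co – w – j.
Crossovers in the co–w interval produce the single-crossover classes w J co and W j CO (110 + 90 = 200) plus the double crossovers (27).
RF(co–w) = (200 + 27) / 1200 = 227/1200 = 0.1892 → 18.9 map units.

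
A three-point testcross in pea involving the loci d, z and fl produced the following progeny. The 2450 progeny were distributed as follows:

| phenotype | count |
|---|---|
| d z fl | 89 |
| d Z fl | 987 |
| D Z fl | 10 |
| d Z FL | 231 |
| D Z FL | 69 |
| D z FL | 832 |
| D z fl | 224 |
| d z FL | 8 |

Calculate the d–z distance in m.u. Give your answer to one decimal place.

7.2 m.u.

The two most frequent reciprocal classes, d Z fl and D z FL, are the parental types, so the F1 was d Z fl / D z FL.
The two rarest classes, D Z fl and d z FL, are the double crossovers. Comparing them with the parentals, only the d allele has switched, so d is the middle locus and the order is z – d – fl.
Crossovers in the z–d interval produce the single-crossover classes d z fl and D Z FL (89 + 69 = 158) plus the double crossovers (18).
RF(z–d) = (158 + 18) / 2450 = 176/2450 = 0.0718 → 7.2 m.u.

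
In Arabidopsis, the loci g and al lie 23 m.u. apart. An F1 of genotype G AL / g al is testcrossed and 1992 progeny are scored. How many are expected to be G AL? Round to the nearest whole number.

767

A map distance of 23 m.u. corresponds to a recombination frequency of 0.230.
The F1 is G AL / g al, so G AL is a parental gamete class with expected frequency (1 − r)/2 = 0.770/2 = 0.3850.
Expected number = 0.3850 × 1992 = 766.92 ≈ 767.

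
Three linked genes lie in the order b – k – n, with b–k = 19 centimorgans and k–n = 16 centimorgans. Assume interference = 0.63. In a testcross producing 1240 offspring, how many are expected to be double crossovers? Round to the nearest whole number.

Map distances give recombination frequencies of 0.190 and 0.160 for the two intervals.
With interference 0.63 (so coincidence = 0.37), expected double-crossover frequency = 0.190 × 0.160 × 0.37 = 0.01125.
Expected number = 0.01125 × 1240 = 13.95 ≈ 14.

14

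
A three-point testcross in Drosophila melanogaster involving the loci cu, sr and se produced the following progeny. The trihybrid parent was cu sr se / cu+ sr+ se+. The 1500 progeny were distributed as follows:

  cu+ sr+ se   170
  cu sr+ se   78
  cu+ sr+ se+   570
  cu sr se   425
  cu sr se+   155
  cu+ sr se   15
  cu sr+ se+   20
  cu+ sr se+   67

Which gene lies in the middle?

The two rarest classes, cu+ sr se and cu sr+ se+, are the double crossovers. Comparing them with the parentals, only the cu allele has switched, so cu is the middle locus and the order is sr – cu – se.

cu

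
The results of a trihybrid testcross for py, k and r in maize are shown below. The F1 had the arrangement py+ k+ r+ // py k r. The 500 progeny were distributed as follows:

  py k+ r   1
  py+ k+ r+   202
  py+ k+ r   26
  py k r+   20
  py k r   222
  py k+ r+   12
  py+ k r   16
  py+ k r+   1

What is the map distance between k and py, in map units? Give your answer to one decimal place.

The two rarest classes, py+ k r+ and py k+ r, are the double crossovers. Comparing them with the parentals, only the k allele has switched, so k is the middle locus and the order is r – k – py.
Crossovers in the k–py interval produce the single-crossover classes py k+ r+ and py+ k r (12 + 16 = 28) plus the double crossovers (2).
RF(k–py) = (28 + 2) / 500 = 30/500 = 0.0600 → 6.0 map units.

6.0 map units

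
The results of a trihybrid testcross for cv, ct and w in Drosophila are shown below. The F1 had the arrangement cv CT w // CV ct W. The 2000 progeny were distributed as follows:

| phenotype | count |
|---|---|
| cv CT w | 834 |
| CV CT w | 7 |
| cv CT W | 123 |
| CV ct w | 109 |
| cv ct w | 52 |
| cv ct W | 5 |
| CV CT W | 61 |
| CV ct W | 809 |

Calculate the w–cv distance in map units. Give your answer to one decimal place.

The two rarest classes, CV CT w and cv ct W, are the double crossovers. Comparing them with the parentals, only the cv allele has switched, so cv is the middle locus and the order is w – cv – ct.
Crossovers in the w–cv interval produce the single-crossover classes cv CT W and CV ct w (123 + 109 = 232) plus the double crossovers (12).
RF(w–cv) = (232 + 12) / 2000 = 244/2000 = 0.1220 → 12.2 map units.

12.2 map units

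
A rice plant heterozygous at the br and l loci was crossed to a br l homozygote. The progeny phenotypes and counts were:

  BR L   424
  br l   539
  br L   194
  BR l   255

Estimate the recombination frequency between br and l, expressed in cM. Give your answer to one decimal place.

The two most frequent classes, BR L (424) and br l (539), are the parental types, so the F1 was BR L / br l.
The recombinant classes are BR l and br L: 255 + 194 = 449.
Recombination frequency = 449/1412 = 0.3180 ≈ 31.8%, i.e. 31.8 cM.

31.8 cM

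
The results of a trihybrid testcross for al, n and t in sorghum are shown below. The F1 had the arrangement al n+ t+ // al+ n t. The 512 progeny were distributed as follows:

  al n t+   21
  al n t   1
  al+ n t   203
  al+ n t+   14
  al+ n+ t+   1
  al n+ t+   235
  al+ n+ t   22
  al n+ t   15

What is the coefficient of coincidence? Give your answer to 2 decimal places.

0.73

The two rarest classes, al+ n+ t+ and al n t, are the double crossovers. Comparing them with the parentals, only the al allele has switched, so al is the middle locus and the order is n – al – t.
n–al: (43 + 2)/512 = 0.0879; al–t: (29 + 2)/512 = 0.0605.
Expected DCO frequency = 0.0879 × 0.0605 ≈ 0.00532; observed = 2/512 ≈ 0.00391.
Coefficient of coincidence = 0.00391/0.00532 ≈ 0.73.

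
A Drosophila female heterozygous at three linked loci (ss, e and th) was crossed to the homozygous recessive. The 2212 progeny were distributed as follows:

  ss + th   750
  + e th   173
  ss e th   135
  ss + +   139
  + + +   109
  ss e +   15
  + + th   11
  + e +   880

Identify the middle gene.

ss

The two most frequent reciprocal classes, + e + and ss + th, are the parental types, so the F1 was + e + / ss + th.
The two rarest classes, ss e + and + + th, are the double crossovers. Comparing them with the parentals, only the ss allele has switched, so ss is the middle locus and the order is e – ss – th.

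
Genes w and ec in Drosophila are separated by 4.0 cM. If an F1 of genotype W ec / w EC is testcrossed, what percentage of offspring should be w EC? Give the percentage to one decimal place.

A map distance of 4.0 cM corresponds to a recombination frequency of 0.040.
The F1 is W ec / w EC, so w EC is a parental gamete class with expected frequency (1 − r)/2 = 0.960/2 = 0.4800.
That is 0.4800 = 48.0% of the progeny.

48.0%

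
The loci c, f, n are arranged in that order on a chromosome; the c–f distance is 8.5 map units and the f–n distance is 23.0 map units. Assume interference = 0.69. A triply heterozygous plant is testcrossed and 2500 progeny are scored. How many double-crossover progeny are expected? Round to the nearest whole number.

15

Map distances give recombination frequencies of 0.085 and 0.230 for the two intervals.
With interference 0.69 (so coincidence = 0.31), expected double-crossover frequency = 0.085 × 0.230 × 0.31 = 0.00606.
Expected number = 0.00606 × 2500 = 15.15 ≈ 15.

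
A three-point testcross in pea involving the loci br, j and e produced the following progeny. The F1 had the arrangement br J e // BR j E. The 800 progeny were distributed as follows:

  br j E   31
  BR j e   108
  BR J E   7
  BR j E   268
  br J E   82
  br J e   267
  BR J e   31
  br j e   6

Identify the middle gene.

The two rarest classes, br j e and BR J E, are the double crossovers. Comparing them with the parentals, only the j allele has switched, so j is the middle locus and the order is e – j – br.

j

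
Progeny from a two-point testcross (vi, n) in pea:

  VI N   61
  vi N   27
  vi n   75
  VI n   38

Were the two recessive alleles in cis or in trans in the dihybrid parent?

cis

The two most frequent classes are VI N (61) and vi n (75); these are the parental (non-recombinant) types.
So the F1 carried VI N on one chromosome and vi n on the other — the recessive alleles are on the same chromosome (cis / coupling).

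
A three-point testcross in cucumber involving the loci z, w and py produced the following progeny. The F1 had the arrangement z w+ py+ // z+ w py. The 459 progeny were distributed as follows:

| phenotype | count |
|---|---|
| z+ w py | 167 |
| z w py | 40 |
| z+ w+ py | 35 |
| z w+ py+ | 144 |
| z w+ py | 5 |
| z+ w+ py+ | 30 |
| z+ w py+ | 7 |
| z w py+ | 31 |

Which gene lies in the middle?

The two rarest classes, z w+ py and z+ w py+, are the double crossovers. Comparing them with the parentals, only the py allele has switched, so py is the middle locus and the order is w – py – z.

py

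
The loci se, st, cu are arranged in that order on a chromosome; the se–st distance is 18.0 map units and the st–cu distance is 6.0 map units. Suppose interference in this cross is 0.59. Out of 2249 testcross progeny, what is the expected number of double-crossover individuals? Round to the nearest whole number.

10

Map distances give recombination frequencies of 0.180 and 0.060 for the two intervals.
With interference 0.59 (so coincidence = 0.41), expected double-crossover frequency = 0.180 × 0.060 × 0.41 = 0.00443.
Expected number = 0.00443 × 2249 = 9.96 ≈ 10.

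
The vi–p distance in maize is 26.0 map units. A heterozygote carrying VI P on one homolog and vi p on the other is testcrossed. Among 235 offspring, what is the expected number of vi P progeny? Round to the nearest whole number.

A map distance of 26.0 map units corresponds to a recombination frequency of 0.260.
The F1 is VI P / vi p, so vi P is a recombinant gamete class with expected frequency r/2 = 0.260/2 = 0.1300.
Expected number = 0.1300 × 235 = 30.55 ≈ 31.

31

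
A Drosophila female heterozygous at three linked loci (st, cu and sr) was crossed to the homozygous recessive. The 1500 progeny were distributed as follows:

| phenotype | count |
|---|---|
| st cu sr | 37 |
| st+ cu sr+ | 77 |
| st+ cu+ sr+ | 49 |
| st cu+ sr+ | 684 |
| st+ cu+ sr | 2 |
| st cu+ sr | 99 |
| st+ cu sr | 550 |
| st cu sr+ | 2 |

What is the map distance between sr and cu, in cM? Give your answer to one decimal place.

The two most frequent reciprocal classes, st+ cu sr and st cu+ sr+, are the parental types, so the F1 was st+ cu sr / st cu+ sr+.
The two rarest classes, st+ cu+ sr and st cu sr+, are the double crossovers. Comparing them with the parentals, only the cu allele has switched, so cu is the middle locus and the order is sr – cu – st.
Crossovers in the sr–cu interval produce the single-crossover classes st+ cu sr+ and st cu+ sr (77 + 99 = 176) plus the double crossovers (4).
RF(sr–cu) = (176 + 4) / 1500 = 180/1500 = 0.1200 → 12.0 cM.

12.0 cM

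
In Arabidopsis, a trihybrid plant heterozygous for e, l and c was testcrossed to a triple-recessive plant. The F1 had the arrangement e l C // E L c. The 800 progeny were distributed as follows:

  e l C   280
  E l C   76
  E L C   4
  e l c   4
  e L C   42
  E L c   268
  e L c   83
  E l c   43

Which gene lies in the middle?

c

The two rarest classes, e l c and E L C, are the double crossovers. Comparing them with the parentals, only the c allele has switched, so c is the middle locus and the order is e – c – l.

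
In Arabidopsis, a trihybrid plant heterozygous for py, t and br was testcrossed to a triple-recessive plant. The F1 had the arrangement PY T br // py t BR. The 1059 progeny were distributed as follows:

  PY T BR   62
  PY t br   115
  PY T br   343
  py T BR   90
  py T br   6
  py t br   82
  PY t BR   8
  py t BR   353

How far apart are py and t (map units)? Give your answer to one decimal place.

20.7 map units

The two rarest classes, py T br and PY t BR, are the double crossovers. Comparing them with the parentals, only the py allele has switched, so py is the middle locus and the order is br – py – t.
Crossovers in the py–t interval produce the single-crossover classes PY t br and py T BR (115 + 90 = 205) plus the double crossovers (14).
RF(py–t) = (205 + 14) / 1059 = 219/1059 = 0.2068 → 20.7 map units.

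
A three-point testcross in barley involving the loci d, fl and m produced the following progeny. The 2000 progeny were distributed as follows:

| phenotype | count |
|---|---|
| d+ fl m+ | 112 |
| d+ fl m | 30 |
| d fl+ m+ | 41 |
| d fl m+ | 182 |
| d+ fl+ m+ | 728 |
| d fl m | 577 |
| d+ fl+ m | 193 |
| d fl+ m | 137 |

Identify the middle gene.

The two most frequent reciprocal classes, d+ fl+ m+ and d fl m, are the parental types, so the F1 was d+ fl+ m+ / d fl m.
The two rarest classes, d fl+ m+ and d+ fl m, are the double crossovers. Comparing them with the parentals, only the d allele has switched, so d is the middle locus and the order is fl – d – m.

d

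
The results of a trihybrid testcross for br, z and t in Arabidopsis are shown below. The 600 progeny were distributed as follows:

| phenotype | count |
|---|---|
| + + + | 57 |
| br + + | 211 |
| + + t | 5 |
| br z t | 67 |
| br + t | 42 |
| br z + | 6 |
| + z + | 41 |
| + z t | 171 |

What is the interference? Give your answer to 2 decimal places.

The two most frequent reciprocal classes, br + + and + z t, are the parental types, so the F1 was br + + / + z t.
The two rarest classes, br z + and + + t, are the double crossovers. Comparing them with the parentals, only the z allele has switched, so z is the middle locus and the order is br – z – t.
br–z: (124 + 11)/600 = 0.2250; z–t: (83 + 11)/600 = 0.1567.
Expected DCO frequency = 0.2250 × 0.1567 ≈ 0.03526; observed = 11/600 ≈ 0.01833.
Coefficient of coincidence = 0.01833/0.03526 ≈ 0.52; interference = 1 − 0.52 = 0.48.

0.48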